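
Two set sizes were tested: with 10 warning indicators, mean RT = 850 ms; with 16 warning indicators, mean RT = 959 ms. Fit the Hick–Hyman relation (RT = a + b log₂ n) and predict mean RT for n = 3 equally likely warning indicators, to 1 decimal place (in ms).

570.8 ms

Solve the two-equation system in a and b:
  b = (959 − 850) / (log₂ 16 − log₂ 10) = 109 / (4 − 3.3219) = 160.750 ms/bit
  a = 850 − 160.750 × 3.3219 = 316.000 ms
Then RT(3) = 316.000 + 160.750 × log₂ 3 = 316.000 + 160.750 × 1.5850 ≈ 570.783 ms.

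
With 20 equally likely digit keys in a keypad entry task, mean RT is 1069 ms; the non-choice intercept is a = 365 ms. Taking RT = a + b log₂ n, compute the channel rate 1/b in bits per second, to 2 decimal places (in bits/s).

Choice component = 1069 − 365 = 704 ms over log₂(20) = 4.3219 bits.
b = 704 / 4.3219 = 162.890 ms/bit, so 1/b = 6.139 bits/s.

6.14 bits/s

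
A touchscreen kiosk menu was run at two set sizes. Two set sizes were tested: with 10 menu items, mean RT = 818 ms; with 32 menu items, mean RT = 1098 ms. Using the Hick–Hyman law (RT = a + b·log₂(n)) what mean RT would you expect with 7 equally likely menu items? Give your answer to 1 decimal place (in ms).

RT is linear in log₂ n, so two points fix the line:
  b = (1098 − 818) / (log₂ 32 − log₂ 10) = 280 / (5 − 3.3219) = 166.858 ms/bit
  a = 818 − 166.858 × 3.3219 = 263.709 ms
Then RT(7) = 263.709 + 166.858 × log₂ 7 = 263.709 + 166.858 × 2.8074 ≈ 732.139 ms.

732.1 ms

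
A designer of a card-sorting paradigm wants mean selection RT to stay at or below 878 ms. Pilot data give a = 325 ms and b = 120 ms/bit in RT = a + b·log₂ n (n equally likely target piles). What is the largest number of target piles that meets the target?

120·log₂ n ≤ 878 − 325 = 553, giving log₂ n ≤ 4.6083 and n ≤ 24.392. The largest whole number is 24.

24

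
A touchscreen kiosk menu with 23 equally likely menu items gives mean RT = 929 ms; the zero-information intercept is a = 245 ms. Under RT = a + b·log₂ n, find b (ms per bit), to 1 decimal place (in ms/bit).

23 alternatives carry log₂ 23 = 4.5236 bits; the choice cost is 929 − 245 = 684 ms, so b = 684/4.5236 = 151.208 ms/bit.

151.2 ms/bit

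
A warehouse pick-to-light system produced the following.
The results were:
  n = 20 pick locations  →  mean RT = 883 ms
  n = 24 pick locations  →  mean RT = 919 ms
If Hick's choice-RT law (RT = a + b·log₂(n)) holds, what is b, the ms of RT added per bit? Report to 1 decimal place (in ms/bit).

136.9 ms/bit

b = (RT₂ − RT₁)/(log₂ n₂ − log₂ n₁) = (919 − 883)/(4.5850 − 4.3219) = 136.864 ms/bit.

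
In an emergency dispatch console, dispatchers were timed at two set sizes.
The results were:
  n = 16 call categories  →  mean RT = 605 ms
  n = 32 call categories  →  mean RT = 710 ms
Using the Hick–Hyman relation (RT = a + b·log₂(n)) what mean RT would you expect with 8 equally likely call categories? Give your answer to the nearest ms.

RT is linear in log₂ n, so two points fix the line:
  b = (710 − 605) / (log₂ 32 − log₂ 16) = 105 / (5 − 4) = 105 ms/bit
  a = 605 − 105 × 4 = 185 ms
Then RT(8) = 185 + 105 × log₂ 8 = 185 + 105 × 3 ≈ 500.000 ms.

500 ms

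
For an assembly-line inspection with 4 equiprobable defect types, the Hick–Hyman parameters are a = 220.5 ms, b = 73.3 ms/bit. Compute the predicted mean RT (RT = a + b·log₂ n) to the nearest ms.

367 ms

log₂(4) = 2 bits, so RT = 220.5 + 73.3 × 2 ≈ 367.100 ms.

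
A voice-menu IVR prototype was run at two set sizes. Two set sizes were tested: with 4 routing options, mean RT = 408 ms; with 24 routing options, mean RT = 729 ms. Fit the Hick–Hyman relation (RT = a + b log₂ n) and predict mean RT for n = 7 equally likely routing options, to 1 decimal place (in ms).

508.3 ms

With log₂ n on the abscissa the relation is linear; from the two conditions:
  b = (729 − 408) / (log₂ 24 − log₂ 4) = 321 / (4.5850 − 2) = 124.180 ms/bit
  a = 408 − 124.180 × 2 = 159.640 ms
Then RT(7) = 159.640 + 124.180 × log₂ 7 = 159.640 + 124.180 × 2.8074 ≈ 508.257 ms.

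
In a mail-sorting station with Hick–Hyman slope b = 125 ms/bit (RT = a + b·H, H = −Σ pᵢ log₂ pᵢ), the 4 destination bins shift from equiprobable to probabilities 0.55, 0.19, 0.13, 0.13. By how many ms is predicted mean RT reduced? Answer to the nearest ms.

38 ms

Equiprobable entropy H₀ = log₂ 4 = 2.0000 bits.
Skewed entropy H = −Σ pᵢ log₂ pᵢ = 1.6949 bits.
ΔRT = b·(H₀ − H) = 125 × 0.3051 = 38.14 ms.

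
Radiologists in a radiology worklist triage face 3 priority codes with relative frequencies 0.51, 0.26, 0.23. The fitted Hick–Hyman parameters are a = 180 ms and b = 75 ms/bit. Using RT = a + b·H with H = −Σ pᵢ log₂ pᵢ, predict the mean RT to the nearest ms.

H = 0.51·log₂(1/0.51) + 0.26·log₂(1/0.26) + 0.23·log₂(1/0.23) = 1.4884 bits.
RT = 180 + 75 × 1.4884 = 291.63 ms.

292 ms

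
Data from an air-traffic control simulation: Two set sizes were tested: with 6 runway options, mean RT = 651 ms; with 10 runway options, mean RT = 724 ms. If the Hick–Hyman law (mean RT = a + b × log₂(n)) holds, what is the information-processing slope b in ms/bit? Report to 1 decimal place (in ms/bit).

b = (RT₂ − RT₁)/(log₂ n₂ − log₂ n₁) = (724 − 651)/(3.3219 − 2.5850) = 99.055 ms/bit.

99.1 ms/bit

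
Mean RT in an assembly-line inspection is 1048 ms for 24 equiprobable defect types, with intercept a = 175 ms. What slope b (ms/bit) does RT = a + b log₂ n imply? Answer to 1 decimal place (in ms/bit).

log₂(24) = 4.5850 bits.
b = (RT − a)/log₂ n = (1048 − 175) / 4.5850 = 190.405 ms/bit.

190.4 ms/bit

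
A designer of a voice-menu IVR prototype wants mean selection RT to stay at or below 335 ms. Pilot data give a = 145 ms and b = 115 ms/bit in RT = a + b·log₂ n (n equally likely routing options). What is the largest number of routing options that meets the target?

Information budget: (335 − 145)/115 = 1.6522 bits, so n ≤ 2^1.6522 = 3.143 → at most 3.

3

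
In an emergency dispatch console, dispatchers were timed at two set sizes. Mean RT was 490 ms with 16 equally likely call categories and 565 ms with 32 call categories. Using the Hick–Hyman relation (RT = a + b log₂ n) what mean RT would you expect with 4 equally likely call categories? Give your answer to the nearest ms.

Solve the two-equation system in a and b:
  b = (565 − 490) / (log₂ 32 − log₂ 16) = 75 / (5 − 4) = 75 ms/bit
  a = 490 − 75 × 4 = 190 ms
Then RT(4) = 190 + 75 × log₂ 4 = 190 + 75 × 2 ≈ 340.000 ms.

340 ms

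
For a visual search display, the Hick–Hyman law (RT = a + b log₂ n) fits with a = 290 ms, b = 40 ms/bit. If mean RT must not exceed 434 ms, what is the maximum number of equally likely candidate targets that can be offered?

Set 290 + 40·log₂ n ≤ 434 → log₂ n ≤ (434 − 290)/40 = 3.6000.
So n ≤ 2^3.6000 = 12.126; the largest integer n is 12.

12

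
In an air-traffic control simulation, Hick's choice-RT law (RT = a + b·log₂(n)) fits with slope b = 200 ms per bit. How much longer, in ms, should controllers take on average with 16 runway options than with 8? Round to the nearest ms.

200 ms

The intercept a cancels: ΔRT = b·(log₂ n₂ − log₂ n₁) = b·log₂(n₂/n₁).
log₂(16) − log₂(8) = log₂(16/8) = log₂(2) = 1.
ΔRT = 200 × 1.0000 = 200.000 ms.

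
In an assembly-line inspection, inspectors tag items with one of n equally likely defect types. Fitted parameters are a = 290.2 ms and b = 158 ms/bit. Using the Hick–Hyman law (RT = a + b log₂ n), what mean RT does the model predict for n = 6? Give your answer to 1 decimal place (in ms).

log₂(6) = 2.5850 bits, so RT = 290.2 + 158 × 2.5850 ≈ 698.624 ms.

698.6 ms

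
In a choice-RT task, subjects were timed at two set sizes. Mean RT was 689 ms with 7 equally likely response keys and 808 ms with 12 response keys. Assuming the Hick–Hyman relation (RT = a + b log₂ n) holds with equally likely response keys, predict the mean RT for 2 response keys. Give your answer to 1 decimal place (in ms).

412.4 ms

Solve the two-equation system in a and b:
  b = (808 − 689) / (log₂ 12 − log₂ 7) = 119 / (3.5850 − 2.8074) = 153.033 ms/bit
  a = 689 − 153.033 × 2.8074 = 259.381 ms
Then RT(2) = 259.381 + 153.033 × log₂ 2 = 259.381 + 153.033 × 1 ≈ 412.414 ms.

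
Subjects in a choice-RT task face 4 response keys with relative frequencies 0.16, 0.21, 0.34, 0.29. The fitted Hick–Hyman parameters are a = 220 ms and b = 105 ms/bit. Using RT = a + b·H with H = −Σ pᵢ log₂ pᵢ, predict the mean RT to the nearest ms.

424 ms

H = 0.16·log₂(1/0.16) + 0.21·log₂(1/0.21) + 0.34·log₂(1/0.34) + 0.29·log₂(1/0.29) = 1.9429 bits.
RT = 220 + 105 × 1.9429 = 424.01 ms.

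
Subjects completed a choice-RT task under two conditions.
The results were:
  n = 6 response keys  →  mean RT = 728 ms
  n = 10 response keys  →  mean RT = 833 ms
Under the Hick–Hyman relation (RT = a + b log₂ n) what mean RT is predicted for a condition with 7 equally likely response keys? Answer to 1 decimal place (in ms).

With log₂ n on the abscissa the relation is linear; from the two conditions:
  b = (833 − 728) / (log₂ 10 − log₂ 6) = 105 / (3.3219 − 2.5850) = 142.476 ms/bit
  a = 728 − 142.476 × 2.5850 = 359.705 ms
Then RT(7) = 359.705 + 142.476 × log₂ 7 = 359.705 + 142.476 × 2.8074 ≈ 759.686 ms.

759.7 ms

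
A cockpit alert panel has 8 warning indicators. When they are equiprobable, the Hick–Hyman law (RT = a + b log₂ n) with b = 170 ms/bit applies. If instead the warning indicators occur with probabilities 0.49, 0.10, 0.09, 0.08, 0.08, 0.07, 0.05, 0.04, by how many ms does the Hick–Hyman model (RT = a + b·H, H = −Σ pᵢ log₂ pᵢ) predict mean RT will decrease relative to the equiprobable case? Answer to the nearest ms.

Equiprobable entropy H₀ = log₂ 8 = 3.0000 bits.
Skewed entropy H = −Σ pᵢ log₂ pᵢ = 2.4026 bits.
ΔRT = b·(H₀ − H) = 170 × 0.5974 = 101.57 ms.

102 ms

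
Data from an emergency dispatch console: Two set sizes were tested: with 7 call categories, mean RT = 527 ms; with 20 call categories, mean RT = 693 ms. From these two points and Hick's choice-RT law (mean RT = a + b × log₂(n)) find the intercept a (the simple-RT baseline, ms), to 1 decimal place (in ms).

219.3 ms

The slope on a log₂ axis is (693 − 527) / (4.3219 − 2.8074) = 109.602 ms/bit.
Intercept: a = 527 − 109.602·log₂(7) = 219.309 ms.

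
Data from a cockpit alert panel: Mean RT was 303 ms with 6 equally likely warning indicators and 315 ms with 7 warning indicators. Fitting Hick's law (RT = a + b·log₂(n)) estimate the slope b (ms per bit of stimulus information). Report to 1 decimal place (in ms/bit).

54.0 ms/bit

b = (RT₂ − RT₁)/(log₂ n₂ − log₂ n₁) = (315 − 303)/(2.8074 − 2.5850) = 53.959 ms/bit.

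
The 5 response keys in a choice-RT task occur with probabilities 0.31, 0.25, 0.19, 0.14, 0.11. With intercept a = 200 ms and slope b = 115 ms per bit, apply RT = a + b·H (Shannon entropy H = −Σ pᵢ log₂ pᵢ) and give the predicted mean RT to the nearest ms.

Entropy contributions −pᵢ log₂ pᵢ: 0.5238, 0.5000, 0.4552, 0.3971, 0.3503; sum H = 2.2264 bits.
RT = a + bH = 200 + 115·2.2264 = 456.04 ms.

456 ms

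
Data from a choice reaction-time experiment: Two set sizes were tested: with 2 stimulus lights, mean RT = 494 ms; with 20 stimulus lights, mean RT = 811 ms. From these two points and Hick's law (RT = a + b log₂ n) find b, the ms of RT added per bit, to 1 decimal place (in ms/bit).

The slope on a log₂ axis is (811 − 494) / (4.3219 − 1) = 95.427 ms/bit.

95.4 ms/bit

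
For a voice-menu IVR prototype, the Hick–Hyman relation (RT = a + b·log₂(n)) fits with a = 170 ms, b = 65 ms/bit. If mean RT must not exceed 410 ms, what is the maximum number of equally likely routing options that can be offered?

12

Information budget: (410 − 170)/65 = 3.6923 bits, so n ≤ 2^3.6923 = 12.927 → at most 12.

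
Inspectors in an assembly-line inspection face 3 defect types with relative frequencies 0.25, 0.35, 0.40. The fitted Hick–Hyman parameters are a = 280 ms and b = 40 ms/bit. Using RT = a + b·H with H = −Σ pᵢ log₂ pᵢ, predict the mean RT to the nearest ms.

Entropy contributions −pᵢ log₂ pᵢ: 0.5000, 0.5301, 0.5288; sum H = 1.5589 bits.
RT = a + bH = 280 + 40·1.5589 = 342.35 ms.

342 ms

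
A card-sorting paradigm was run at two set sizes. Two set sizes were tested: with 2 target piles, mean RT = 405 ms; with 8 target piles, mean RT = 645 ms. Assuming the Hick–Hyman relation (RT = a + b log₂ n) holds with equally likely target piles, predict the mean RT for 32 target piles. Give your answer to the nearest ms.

885 ms

RT is linear in log₂ n, so two points fix the line:
  b = (645 − 405) / (log₂ 8 − log₂ 2) = 240 / (3 − 1) = 120 ms/bit
  a = 405 − 120 × 1 = 285 ms
Then RT(32) = 285 + 120 × log₂ 32 = 285 + 120 × 5 ≈ 885.000 ms.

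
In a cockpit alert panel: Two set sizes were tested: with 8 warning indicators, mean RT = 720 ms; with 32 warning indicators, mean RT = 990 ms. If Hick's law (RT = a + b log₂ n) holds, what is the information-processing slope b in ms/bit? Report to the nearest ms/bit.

135 ms/bit

Slope: b = (990 − 720) / (log₂ 32 − log₂ 8) = 270/2.0000 = 135 ms/bit.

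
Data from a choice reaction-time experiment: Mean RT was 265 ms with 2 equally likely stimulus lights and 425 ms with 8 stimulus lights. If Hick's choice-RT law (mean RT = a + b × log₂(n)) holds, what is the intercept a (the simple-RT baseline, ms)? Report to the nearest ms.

Slope: b = (425 − 265) / (log₂ 8 − log₂ 2) = 160/2.0000 = 80 ms/bit.
Intercept: a = 265 − 80·log₂(2) = 185.000 ms.

185 ms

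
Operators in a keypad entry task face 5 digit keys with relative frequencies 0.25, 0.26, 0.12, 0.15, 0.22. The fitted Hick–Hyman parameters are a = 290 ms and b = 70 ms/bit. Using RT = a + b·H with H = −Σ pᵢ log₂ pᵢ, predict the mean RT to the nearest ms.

448 ms

H = 0.25·log₂(1/0.25) + 0.26·log₂(1/0.26) + 0.12·log₂(1/0.12) + 0.15·log₂(1/0.15) + 0.22·log₂(1/0.22) = 2.2635 bits.
RT = 290 + 70 × 2.2635 = 448.44 ms.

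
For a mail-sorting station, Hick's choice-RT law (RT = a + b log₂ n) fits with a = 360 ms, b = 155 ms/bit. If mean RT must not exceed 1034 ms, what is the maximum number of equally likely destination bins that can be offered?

155·log₂ n ≤ 1034 − 360 = 674, giving log₂ n ≤ 4.3484 and n ≤ 20.370. The largest whole number is 20.

20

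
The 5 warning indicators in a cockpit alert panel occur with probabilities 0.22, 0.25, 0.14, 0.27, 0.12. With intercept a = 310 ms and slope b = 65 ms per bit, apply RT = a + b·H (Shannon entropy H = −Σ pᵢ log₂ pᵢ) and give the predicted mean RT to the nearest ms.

Entropy contributions −pᵢ log₂ pᵢ: 0.4806, 0.5000, 0.3971, 0.5100, 0.3671; sum H = 2.2548 bits.
RT = a + bH = 310 + 65·2.2548 = 456.56 ms.

457 ms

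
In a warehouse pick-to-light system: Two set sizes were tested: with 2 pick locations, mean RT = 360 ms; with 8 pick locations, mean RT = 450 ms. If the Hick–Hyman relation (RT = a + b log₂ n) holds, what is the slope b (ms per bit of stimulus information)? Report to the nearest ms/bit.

Slope: b = (450 − 360) / (log₂ 8 − log₂ 2) = 90/2.0000 = 45 ms/bit.

45 ms/bit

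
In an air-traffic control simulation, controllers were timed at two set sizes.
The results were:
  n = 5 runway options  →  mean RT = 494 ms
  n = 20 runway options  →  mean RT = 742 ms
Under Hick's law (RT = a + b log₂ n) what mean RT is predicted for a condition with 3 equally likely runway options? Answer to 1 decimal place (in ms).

RT is linear in log₂ n, so two points fix the line:
  b = (742 − 494) / (log₂ 20 − log₂ 5) = 248 / (4.3219 − 2.3219) = 124.000 ms/bit
  a = 494 − 124.000 × 2.3219 = 206.081 ms
Then RT(3) = 206.081 + 124.000 × log₂ 3 = 206.081 + 124.000 × 1.5850 ≈ 402.616 ms.

402.6 ms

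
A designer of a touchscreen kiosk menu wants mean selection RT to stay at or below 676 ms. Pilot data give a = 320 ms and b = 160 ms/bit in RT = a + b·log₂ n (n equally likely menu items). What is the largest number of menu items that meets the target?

4

160·log₂ n ≤ 676 − 320 = 356, giving log₂ n ≤ 2.2250 and n ≤ 4.675. The largest whole number is 4.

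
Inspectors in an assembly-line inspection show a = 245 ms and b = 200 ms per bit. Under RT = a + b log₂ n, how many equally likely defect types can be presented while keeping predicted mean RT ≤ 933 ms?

10

Set 245 + 200·log₂ n ≤ 933 → log₂ n ≤ (933 − 245)/200 = 3.4400.
So n ≤ 2^3.4400 = 10.853; the largest integer n is 10.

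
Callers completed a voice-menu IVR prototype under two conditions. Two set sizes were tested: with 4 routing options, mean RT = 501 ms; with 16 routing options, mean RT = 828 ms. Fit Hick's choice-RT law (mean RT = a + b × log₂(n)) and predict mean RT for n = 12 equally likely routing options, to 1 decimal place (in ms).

With log₂ n on the abscissa the relation is linear; from the two conditions:
  b = (828 − 501) / (log₂ 16 − log₂ 4) = 327 / (4 − 2) = 163.500 ms/bit
  a = 501 − 163.500 × 2 = 174.000 ms
Then RT(12) = 174.000 + 163.500 × log₂ 12 = 174.000 + 163.500 × 3.5850 ≈ 760.141 ms.

760.1 ms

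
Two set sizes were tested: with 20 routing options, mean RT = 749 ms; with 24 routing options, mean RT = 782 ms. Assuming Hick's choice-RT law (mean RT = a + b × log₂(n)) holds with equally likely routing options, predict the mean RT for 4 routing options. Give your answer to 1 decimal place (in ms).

Solve the two-equation system in a and b:
  b = (782 − 749) / (log₂ 24 − log₂ 20) = 33 / (4.5850 − 4.3219) = 125.459 ms/bit
  a = 749 − 125.459 × 4.3219 = 206.776 ms
Then RT(4) = 206.776 + 125.459 × log₂ 4 = 206.776 + 125.459 × 2 ≈ 457.694 ms.

457.7 ms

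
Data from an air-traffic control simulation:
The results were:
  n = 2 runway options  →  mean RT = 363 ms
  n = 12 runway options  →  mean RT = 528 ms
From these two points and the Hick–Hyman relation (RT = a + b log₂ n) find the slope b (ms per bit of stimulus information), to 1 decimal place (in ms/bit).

63.8 ms/bit

The slope on a log₂ axis is (528 − 363) / (3.5850 − 1) = 63.831 ms/bit.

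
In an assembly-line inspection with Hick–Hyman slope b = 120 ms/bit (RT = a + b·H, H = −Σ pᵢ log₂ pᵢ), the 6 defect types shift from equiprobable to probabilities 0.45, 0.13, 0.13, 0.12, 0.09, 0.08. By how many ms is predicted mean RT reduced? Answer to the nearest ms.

40 ms

Equiprobable entropy H₀ = log₂ 6 = 2.5850 bits.
Skewed entropy H = −Σ pᵢ log₂ pᵢ = 2.2549 bits.
ΔRT = b·(H₀ − H) = 120 × 0.3300 = 39.61 ms.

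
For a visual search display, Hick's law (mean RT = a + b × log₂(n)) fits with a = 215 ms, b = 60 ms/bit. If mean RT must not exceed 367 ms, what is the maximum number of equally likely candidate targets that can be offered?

60·log₂ n ≤ 367 − 215 = 152, giving log₂ n ≤ 2.5333 and n ≤ 5.789. The largest whole number is 5.

5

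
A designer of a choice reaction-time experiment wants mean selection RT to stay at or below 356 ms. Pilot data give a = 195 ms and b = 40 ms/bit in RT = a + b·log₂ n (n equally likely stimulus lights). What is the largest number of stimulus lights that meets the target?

Set 195 + 40·log₂ n ≤ 356 → log₂ n ≤ (356 − 195)/40 = 4.0250.
So n ≤ 2^4.0250 = 16.280; the largest integer n is 16.

16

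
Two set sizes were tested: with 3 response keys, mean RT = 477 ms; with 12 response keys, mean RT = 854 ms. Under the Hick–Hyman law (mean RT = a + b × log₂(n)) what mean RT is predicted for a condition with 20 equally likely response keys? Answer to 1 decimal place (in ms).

With log₂ n on the abscissa the relation is linear; from the two conditions:
  b = (854 − 477) / (log₂ 12 − log₂ 3) = 377 / (3.5850 − 1.5850) = 188.500 ms/bit
  a = 477 − 188.500 × 1.5850 = 178.235 ms
Then RT(20) = 178.235 + 188.500 × log₂ 20 = 178.235 + 188.500 × 4.3219 ≈ 992.918 ms.

992.9 ms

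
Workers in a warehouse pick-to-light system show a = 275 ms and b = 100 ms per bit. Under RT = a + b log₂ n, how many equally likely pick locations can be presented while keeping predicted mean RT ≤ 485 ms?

4

Information budget: (485 − 275)/100 = 2.1000 bits, so n ≤ 2^2.1000 = 4.287 → at most 4.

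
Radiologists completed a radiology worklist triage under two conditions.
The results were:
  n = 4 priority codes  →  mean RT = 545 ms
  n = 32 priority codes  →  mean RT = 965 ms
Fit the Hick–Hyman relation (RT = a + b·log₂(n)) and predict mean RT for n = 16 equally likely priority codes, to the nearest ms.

825 ms

Solve the two-equation system in a and b:
  b = (965 − 545) / (log₂ 32 − log₂ 4) = 420 / (5 − 2) = 140 ms/bit
  a = 545 − 140 × 2 = 265 ms
Then RT(16) = 265 + 140 × log₂ 16 = 265 + 140 × 4 ≈ 825.000 ms.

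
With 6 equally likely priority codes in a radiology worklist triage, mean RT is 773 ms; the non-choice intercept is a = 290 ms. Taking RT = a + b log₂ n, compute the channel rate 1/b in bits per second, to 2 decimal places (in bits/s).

b = (773 − 290)/log₂ 6 = 483/2.5850 = 186.850 ms per bit = 0.18685 s/bit; the reciprocal is 5.352 bits/s.

5.35 bits/s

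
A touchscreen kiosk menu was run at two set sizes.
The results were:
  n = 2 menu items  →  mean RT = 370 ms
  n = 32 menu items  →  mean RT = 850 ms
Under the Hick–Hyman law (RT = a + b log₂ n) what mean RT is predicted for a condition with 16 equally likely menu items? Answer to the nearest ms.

730 ms

With log₂ n on the abscissa the relation is linear; from the two conditions:
  b = (850 − 370) / (log₂ 32 − log₂ 2) = 480 / (5 − 1) = 120 ms/bit
  a = 370 − 120 × 1 = 250 ms
Then RT(16) = 250 + 120 × log₂ 16 = 250 + 120 × 4 ≈ 730.000 ms.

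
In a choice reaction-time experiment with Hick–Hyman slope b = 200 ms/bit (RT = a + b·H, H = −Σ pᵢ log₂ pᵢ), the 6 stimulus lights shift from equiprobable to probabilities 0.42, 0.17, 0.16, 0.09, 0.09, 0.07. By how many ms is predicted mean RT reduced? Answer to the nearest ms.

The RT saving is b·ΔH. Equiprobable H₀ = log₂(6) = 2.5850 bits; with the given probabilities H = 2.2771 bits.
b·(H₀ − H) = 200 × (2.5850 − 2.2771) = 61.57 ms.

62 ms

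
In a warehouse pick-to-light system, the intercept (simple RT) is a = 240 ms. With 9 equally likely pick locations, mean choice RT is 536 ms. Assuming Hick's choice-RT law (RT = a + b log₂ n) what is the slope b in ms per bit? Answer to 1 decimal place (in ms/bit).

b = (536 − 240) / log₂(9) = 296 / 3.1699 = 93.378 ms/bit.

93.4 ms/bit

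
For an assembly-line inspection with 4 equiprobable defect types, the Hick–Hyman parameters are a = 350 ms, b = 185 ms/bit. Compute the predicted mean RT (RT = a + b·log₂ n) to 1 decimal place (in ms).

log₂(4) = 2 bits, so RT = 350 + 185 × 2 ≈ 720.000 ms.

720.0 ms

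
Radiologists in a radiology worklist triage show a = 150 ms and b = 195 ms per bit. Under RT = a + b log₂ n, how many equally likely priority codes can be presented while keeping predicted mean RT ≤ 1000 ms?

20

Set 150 + 195·log₂ n ≤ 1000 → log₂ n ≤ (1000 − 150)/195 = 4.3590.
So n ≤ 2^4.3590 = 20.520; the largest integer n is 20.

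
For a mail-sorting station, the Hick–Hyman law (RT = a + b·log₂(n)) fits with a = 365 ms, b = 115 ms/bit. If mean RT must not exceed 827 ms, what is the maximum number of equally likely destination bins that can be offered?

Set 365 + 115·log₂ n ≤ 827 → log₂ n ≤ (827 − 365)/115 = 4.0174.
So n ≤ 2^4.0174 = 16.194; the largest integer n is 16.

16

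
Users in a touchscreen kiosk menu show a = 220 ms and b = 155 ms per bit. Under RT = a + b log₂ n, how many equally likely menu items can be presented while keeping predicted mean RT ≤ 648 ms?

6

155·log₂ n ≤ 648 − 220 = 428, giving log₂ n ≤ 2.7613 and n ≤ 6.780. The largest whole number is 6.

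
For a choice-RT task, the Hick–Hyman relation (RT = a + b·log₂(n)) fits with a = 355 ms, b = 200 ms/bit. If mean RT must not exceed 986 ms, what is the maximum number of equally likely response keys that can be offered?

8

Set 355 + 200·log₂ n ≤ 986 → log₂ n ≤ (986 − 355)/200 = 3.1550.
So n ≤ 2^3.1550 = 8.907; the largest integer n is 8.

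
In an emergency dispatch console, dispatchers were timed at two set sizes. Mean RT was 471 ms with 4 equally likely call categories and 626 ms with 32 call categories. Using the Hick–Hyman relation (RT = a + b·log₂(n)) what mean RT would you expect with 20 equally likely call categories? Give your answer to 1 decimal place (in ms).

591.0 ms

Solve the two-equation system in a and b:
  b = (626 − 471) / (log₂ 32 − log₂ 4) = 155 / (5 − 2) = 51.667 ms/bit
  a = 471 − 51.667 × 2 = 367.667 ms
Then RT(20) = 367.667 + 51.667 × log₂ 20 = 367.667 + 51.667 × 4.3219 ≈ 590.966 ms.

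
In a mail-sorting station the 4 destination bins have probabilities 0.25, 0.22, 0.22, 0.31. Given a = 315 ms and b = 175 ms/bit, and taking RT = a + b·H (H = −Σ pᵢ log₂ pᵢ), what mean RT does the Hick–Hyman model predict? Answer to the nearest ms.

662 ms

H = 0.25·log₂(1/0.25) + 0.22·log₂(1/0.22) + 0.22·log₂(1/0.22) + 0.31·log₂(1/0.31) = 1.9849 bits.
RT = 315 + 175 × 1.9849 = 662.36 ms.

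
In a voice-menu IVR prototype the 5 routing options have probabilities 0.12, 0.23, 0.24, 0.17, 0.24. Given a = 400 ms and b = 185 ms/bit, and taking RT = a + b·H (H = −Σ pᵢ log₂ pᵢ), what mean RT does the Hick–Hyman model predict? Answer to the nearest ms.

H = 0.12·log₂(1/0.12) + 0.23·log₂(1/0.23) + 0.24·log₂(1/0.24) + 0.17·log₂(1/0.17) + 0.24·log₂(1/0.24) = 2.2776 bits.
RT = 400 + 185 × 2.2776 = 821.35 ms.

821 ms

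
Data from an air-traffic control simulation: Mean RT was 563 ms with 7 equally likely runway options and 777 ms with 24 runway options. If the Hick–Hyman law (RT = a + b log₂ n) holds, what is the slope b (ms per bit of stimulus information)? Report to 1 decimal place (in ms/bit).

120.4 ms/bit

Slope: b = (777 − 563) / (log₂ 24 − log₂ 7) = 214/1.7776 = 120.387 ms/bit.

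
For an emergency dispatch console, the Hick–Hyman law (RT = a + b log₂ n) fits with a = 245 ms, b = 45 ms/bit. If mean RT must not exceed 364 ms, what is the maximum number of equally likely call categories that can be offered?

6

Set 245 + 45·log₂ n ≤ 364 → log₂ n ≤ (364 − 245)/45 = 2.6444.
So n ≤ 2^2.6444 = 6.253; the largest integer n is 6.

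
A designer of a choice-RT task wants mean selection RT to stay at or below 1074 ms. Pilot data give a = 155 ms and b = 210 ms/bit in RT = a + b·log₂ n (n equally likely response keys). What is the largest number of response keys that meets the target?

20

Set 155 + 210·log₂ n ≤ 1074 → log₂ n ≤ (1074 − 155)/210 = 4.3762.
So n ≤ 2^4.3762 = 20.767; the largest integer n is 20.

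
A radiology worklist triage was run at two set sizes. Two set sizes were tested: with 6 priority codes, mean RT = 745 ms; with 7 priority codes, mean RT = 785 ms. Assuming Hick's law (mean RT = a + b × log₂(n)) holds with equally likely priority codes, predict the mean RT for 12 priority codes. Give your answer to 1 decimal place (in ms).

924.9 ms

Solve the two-equation system in a and b:
  b = (785 − 745) / (log₂ 7 − log₂ 6) = 40 / (2.8074 − 2.5850) = 179.862 ms/bit
  a = 745 − 179.862 × 2.5850 = 280.063 ms
Then RT(12) = 280.063 + 179.862 × log₂ 12 = 280.063 + 179.862 × 3.5850 ≈ 924.862 ms.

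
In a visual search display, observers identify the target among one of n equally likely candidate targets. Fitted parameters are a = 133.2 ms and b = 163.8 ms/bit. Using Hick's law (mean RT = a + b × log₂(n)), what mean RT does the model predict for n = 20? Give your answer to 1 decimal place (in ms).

841.1 ms

log₂(20) = 4.3219 bits, so RT = 133.2 + 163.8 × 4.3219 ≈ 841.132 ms.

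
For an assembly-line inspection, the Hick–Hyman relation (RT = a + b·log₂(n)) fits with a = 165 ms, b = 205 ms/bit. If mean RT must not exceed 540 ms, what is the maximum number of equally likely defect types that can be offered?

Set 165 + 205·log₂ n ≤ 540 → log₂ n ≤ (540 − 165)/205 = 1.8293.
So n ≤ 2^1.8293 = 3.554; the largest integer n is 3.

3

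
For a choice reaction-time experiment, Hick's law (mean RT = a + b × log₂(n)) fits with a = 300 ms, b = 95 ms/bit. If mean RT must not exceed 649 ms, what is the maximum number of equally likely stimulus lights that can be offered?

95·log₂ n ≤ 649 − 300 = 349, giving log₂ n ≤ 3.6737 and n ≤ 12.761. The largest whole number is 12.

12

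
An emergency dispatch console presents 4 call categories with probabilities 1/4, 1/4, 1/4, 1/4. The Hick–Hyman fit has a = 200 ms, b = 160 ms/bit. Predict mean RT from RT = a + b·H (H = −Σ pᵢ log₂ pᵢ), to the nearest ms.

Each term −pᵢ log₂ pᵢ: 0.25·2 + 0.25·2 + 0.25·2 + 0.25·2; summed, H = 2.000 bits.
Mean RT = a + bH = 200 + 160·2.000 = 520.00 ms.

520 ms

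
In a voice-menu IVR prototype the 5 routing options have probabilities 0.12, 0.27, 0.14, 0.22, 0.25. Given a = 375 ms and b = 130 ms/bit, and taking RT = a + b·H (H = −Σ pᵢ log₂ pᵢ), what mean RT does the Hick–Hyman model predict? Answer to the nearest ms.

668 ms

H = 0.12·log₂(1/0.12) + 0.27·log₂(1/0.27) + 0.14·log₂(1/0.14) + 0.22·log₂(1/0.22) + 0.25·log₂(1/0.25) = 2.2548 bits.
RT = 375 + 130 × 2.2548 = 668.12 ms.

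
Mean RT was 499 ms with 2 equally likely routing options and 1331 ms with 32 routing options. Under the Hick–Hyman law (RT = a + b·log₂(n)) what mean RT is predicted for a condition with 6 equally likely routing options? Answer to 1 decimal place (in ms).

With log₂ n on the abscissa the relation is linear; from the two conditions:
  b = (1331 − 499) / (log₂ 32 − log₂ 2) = 832 / (5 − 1) = 208.000 ms/bit
  a = 499 − 208.000 × 1 = 291.000 ms
Then RT(6) = 291.000 + 208.000 × log₂ 6 = 291.000 + 208.000 × 2.5850 ≈ 828.672 ms.

828.7 ms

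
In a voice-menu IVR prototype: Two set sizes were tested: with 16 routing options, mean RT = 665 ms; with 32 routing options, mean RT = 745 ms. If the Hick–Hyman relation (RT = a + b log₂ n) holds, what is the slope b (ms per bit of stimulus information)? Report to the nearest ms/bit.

Slope: b = (745 − 665) / (log₂ 32 − log₂ 16) = 80/1.0000 = 80 ms/bit.

80 ms/bit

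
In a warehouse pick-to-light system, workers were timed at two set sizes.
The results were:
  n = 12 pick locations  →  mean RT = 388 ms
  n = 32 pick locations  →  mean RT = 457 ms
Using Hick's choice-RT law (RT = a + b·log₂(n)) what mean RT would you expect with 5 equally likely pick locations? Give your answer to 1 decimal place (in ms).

Fit slope and intercept:
  b = (457 − 388) / (log₂ 32 − log₂ 12) = 69 / (5 − 3.5850) = 48.762 ms/bit
  a = 388 − 48.762 × 3.5850 = 213.190 ms
Then RT(5) = 213.190 + 48.762 × log₂ 5 = 213.190 + 48.762 × 2.3219 ≈ 326.412 ms.

326.4 ms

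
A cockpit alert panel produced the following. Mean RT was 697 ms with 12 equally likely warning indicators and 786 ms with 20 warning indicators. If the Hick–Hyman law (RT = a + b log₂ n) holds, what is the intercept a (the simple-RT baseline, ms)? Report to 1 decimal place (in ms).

264.1 ms

The slope on a log₂ axis is (786 − 697) / (4.3219 − 3.5850) = 120.765 ms/bit.
Intercept: a = 697 − 120.765·log₂(12) = 264.060 ms.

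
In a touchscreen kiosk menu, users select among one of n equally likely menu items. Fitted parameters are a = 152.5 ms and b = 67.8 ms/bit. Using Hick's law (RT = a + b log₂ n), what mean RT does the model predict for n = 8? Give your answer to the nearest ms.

356 ms

log₂(8) = 3 bits, so RT = 152.5 + 67.8 × 3 ≈ 355.900 ms.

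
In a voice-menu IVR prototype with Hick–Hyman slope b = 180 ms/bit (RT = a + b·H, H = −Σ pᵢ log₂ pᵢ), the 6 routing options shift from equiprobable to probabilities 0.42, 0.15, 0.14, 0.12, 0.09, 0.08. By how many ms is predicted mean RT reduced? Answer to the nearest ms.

The RT saving is b·ΔH. Equiprobable H₀ = log₂(6) = 2.5850 bits; with the given probabilities H = 2.3045 bits.
b·(H₀ − H) = 180 × (2.5850 − 2.3045) = 50.48 ms.

50 ms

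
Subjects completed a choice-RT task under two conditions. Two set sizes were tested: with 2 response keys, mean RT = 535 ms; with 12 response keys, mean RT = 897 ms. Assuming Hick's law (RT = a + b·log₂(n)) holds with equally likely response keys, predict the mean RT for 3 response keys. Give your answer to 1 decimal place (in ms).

With log₂ n on the abscissa the relation is linear; from the two conditions:
  b = (897 − 535) / (log₂ 12 − log₂ 2) = 362 / (3.5850 − 1) = 140.041 ms/bit
  a = 535 − 140.041 × 1 = 394.959 ms
Then RT(3) = 394.959 + 140.041 × log₂ 3 = 394.959 + 140.041 × 1.5850 ≈ 616.919 ms.

616.9 ms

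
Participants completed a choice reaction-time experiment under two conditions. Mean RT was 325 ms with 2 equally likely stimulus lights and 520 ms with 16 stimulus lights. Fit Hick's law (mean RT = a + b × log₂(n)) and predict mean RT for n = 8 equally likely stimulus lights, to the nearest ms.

455 ms

With log₂ n on the abscissa the relation is linear; from the two conditions:
  b = (520 − 325) / (log₂ 16 − log₂ 2) = 195 / (4 − 1) = 65 ms/bit
  a = 325 − 65 × 1 = 260 ms
Then RT(8) = 260 + 65 × log₂ 8 = 260 + 65 × 3 ≈ 455.000 ms.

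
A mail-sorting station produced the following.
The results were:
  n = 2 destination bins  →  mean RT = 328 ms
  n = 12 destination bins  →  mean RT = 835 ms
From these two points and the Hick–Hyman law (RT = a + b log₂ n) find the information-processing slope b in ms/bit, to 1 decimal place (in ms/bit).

196.1 ms/bit

Slope: b = (835 − 328) / (log₂ 12 − log₂ 2) = 507/2.5850 = 196.134 ms/bit.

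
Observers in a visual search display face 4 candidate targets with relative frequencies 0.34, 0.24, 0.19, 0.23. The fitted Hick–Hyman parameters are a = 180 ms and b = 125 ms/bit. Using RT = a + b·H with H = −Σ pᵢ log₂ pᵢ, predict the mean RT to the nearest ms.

426 ms

Entropy contributions −pᵢ log₂ pᵢ: 0.5292, 0.4941, 0.4552, 0.4877; sum H = 1.9662 bits.
RT = a + bH = 180 + 125·1.9662 = 425.78 ms.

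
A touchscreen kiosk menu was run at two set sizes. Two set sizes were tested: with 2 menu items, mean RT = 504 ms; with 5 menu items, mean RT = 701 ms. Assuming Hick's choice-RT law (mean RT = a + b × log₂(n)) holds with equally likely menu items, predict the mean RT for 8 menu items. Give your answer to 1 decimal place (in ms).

802.0 ms

Solve the two-equation system in a and b:
  b = (701 − 504) / (log₂ 5 − log₂ 2) = 197 / (2.3219 − 1) = 149.025 ms/bit
  a = 504 − 149.025 × 1 = 354.975 ms
Then RT(8) = 354.975 + 149.025 × log₂ 8 = 354.975 + 149.025 × 3 ≈ 802.049 ms.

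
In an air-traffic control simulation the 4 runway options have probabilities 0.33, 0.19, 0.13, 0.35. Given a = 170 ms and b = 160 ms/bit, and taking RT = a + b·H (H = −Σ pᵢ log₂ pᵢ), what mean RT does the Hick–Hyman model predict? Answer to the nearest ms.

473 ms

H = 0.33·log₂(1/0.33) + 0.19·log₂(1/0.19) + 0.13·log₂(1/0.13) + 0.35·log₂(1/0.35) = 1.8958 bits.
RT = 170 + 160 × 1.8958 = 473.33 ms.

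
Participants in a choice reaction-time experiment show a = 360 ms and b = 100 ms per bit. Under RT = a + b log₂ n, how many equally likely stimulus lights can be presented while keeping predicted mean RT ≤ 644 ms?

7

Information budget: (644 − 360)/100 = 2.8400 bits, so n ≤ 2^2.8400 = 7.160 → at most 7.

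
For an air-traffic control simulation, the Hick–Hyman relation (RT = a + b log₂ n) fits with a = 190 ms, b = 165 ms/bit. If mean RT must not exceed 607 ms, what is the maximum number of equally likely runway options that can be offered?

165·log₂ n ≤ 607 − 190 = 417, giving log₂ n ≤ 2.5273 and n ≤ 5.765. The largest whole number is 5.

5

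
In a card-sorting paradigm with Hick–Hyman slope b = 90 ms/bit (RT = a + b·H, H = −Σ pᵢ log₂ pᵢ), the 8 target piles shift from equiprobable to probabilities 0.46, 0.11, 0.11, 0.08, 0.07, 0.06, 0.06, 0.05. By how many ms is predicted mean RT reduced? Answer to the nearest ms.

47 ms

The RT saving is b·ΔH. Equiprobable H₀ = log₂(8) = 3.0000 bits; with the given probabilities H = 2.4791 bits.
b·(H₀ − H) = 90 × (3.0000 − 2.4791) = 46.88 ms.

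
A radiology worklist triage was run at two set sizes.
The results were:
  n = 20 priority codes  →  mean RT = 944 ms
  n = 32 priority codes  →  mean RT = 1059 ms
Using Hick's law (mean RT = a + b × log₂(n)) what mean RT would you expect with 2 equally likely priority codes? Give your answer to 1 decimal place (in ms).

380.6 ms

Fit slope and intercept:
  b = (1059 − 944) / (log₂ 32 − log₂ 20) = 115 / (5 − 4.3219) = 169.599 ms/bit
  a = 944 − 169.599 × 4.3219 = 211.007 ms
Then RT(2) = 211.007 + 169.599 × log₂ 2 = 211.007 + 169.599 × 1 ≈ 380.606 ms.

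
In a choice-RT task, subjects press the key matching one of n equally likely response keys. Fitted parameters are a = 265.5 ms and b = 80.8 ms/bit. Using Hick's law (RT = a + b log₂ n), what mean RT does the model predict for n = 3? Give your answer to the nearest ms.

log₂(3) = 1.5850 bits, so RT = 265.5 + 80.8 × 1.5850 ≈ 393.565 ms.

394 ms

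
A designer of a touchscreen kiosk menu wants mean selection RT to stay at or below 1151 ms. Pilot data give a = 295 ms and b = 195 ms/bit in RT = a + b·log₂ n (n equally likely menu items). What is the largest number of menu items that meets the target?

20

Set 295 + 195·log₂ n ≤ 1151 → log₂ n ≤ (1151 − 295)/195 = 4.3897.
So n ≤ 2^4.3897 = 20.963; the largest integer n is 20.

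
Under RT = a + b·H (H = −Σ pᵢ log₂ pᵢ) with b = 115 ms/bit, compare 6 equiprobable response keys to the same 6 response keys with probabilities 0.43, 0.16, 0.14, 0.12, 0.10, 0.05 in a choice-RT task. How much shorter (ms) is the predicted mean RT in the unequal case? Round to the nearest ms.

Equiprobable entropy H₀ = log₂ 6 = 2.5850 bits.
Skewed entropy H = −Σ pᵢ log₂ pᵢ = 2.2590 bits.
ΔRT = b·(H₀ − H) = 115 × 0.3259 = 37.48 ms.

37 ms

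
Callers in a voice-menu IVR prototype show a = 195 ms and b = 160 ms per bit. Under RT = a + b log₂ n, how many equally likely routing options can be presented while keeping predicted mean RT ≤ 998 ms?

160·log₂ n ≤ 998 − 195 = 803, giving log₂ n ≤ 5.0187 and n ≤ 32.419. The largest whole number is 32.

32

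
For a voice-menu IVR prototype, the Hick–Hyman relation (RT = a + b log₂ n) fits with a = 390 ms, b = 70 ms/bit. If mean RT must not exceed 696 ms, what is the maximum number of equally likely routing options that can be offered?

Information budget: (696 − 390)/70 = 4.3714 bits, so n ≤ 2^4.3714 = 20.698 → at most 20.

20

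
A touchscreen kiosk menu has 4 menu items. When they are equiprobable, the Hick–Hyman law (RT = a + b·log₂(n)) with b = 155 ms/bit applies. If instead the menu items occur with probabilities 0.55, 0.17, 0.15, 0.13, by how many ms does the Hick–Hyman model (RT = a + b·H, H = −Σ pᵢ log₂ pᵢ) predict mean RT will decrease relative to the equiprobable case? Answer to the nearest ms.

46 ms

The RT saving is b·ΔH. Equiprobable H₀ = log₂(4) = 2.0000 bits; with the given probabilities H = 1.7021 bits.
b·(H₀ − H) = 155 × (2.0000 − 1.7021) = 46.17 ms.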